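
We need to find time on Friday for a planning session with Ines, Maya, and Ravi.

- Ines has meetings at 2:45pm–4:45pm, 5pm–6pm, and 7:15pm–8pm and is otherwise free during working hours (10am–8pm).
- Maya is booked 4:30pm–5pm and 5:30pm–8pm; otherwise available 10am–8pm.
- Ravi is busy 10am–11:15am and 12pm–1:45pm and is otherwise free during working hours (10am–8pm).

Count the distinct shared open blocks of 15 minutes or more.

2

Ines free within 10:00–20:00: 10:00–14:45, 16:45–17:00, 18:00–19:15.
Maya free within 10:00–20:00: 10:00–16:30, 17:00–17:30.
Ravi free within 10:00–20:00: 11:15–12:00, 13:45–20:00.
Ines ∩ Maya: 10:00–14:45.
Ines ∩ Maya ∩ Ravi: 11:15–12:00, 13:45–14:45.
Windows ≥ 15 min: 11:15–12:00, 13:45–14:45.
That's 2 windows.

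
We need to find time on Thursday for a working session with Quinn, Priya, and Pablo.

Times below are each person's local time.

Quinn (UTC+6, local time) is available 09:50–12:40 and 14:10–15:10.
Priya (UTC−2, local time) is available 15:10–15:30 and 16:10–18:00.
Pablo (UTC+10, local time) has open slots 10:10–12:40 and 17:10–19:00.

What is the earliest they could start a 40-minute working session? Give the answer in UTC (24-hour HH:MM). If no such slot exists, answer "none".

Quinn → UTC: 03:50–06:40, 08:10–09:10.
Priya → UTC: 17:10–17:30, 18:10–20:00.
Pablo → UTC: 00:10–02:40, 07:10–09:00.
Quinn ∩ Priya: (none).
Quinn ∩ Priya ∩ Pablo: (none).
Windows ≥ 40 min: (none).

none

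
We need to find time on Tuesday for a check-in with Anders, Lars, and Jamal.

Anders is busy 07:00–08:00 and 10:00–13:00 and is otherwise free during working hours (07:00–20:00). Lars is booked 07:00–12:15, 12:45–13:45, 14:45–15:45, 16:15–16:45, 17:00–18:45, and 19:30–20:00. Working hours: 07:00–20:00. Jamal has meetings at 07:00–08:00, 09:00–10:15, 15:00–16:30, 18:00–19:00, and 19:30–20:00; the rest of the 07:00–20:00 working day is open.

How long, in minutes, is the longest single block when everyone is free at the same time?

Anders free within 07:00–20:00: 08:00–10:00, 13:00–20:00.
Lars free within 07:00–20:00: 12:15–12:45, 13:45–14:45, 15:45–16:15, 16:45–17:00, 18:45–19:30.
Jamal free within 07:00–20:00: 08:00–09:00, 10:15–15:00, 16:30–18:00, 19:00–19:30.
Anders ∩ Lars: 13:45–14:45, 15:45–16:15, 16:45–17:00, 18:45–19:30.
Anders ∩ Lars ∩ Jamal: 13:45–14:45, 16:45–17:00, 19:00–19:30.
Common window lengths: 60, 15, 30 min; longest is 60.

60 minutes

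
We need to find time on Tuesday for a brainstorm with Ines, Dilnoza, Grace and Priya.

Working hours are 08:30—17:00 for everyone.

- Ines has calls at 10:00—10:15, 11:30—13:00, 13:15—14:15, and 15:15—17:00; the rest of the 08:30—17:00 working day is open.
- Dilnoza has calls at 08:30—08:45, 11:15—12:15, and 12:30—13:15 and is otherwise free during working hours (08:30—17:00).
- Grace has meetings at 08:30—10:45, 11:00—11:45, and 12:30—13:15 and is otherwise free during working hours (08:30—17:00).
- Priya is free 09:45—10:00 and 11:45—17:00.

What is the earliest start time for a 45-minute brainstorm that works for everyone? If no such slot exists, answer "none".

Ines free within 08:30–17:00: 08:30–10:00, 10:15–11:30, 13:00–13:15, 14:15–15:15.
Dilnoza free within 08:30–17:00: 08:45–11:15, 12:15–12:30, 13:15–17:00.
Grace free within 08:30–17:00: 10:45–11:00, 11:45–12:30, 13:15–17:00.
Ines ∩ Dilnoza: 08:45–10:00, 10:15–11:15, 14:15–15:15.
Ines ∩ Dilnoza ∩ Grace: 10:45–11:00, 14:15–15:15.
Ines ∩ Dilnoza ∩ Grace ∩ Priya: 14:15–15:15.
Windows ≥ 45 min: 14:15–15:15.
Earliest such window starts at 14:15.

14:15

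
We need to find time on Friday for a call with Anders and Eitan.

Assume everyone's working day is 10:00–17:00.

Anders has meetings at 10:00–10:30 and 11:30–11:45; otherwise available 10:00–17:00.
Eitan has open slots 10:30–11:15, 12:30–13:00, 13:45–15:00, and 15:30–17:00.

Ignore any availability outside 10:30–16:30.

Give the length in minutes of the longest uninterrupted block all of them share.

75 minutes

Anders free within 10:00–17:00: 10:30–11:30, 11:45–17:00.
Anders ∩ Eitan: 10:30–11:15, 12:30–13:00, 13:45–15:00, 15:30–17:00.
Restricted to 10:30–16:30: 10:30–11:15, 12:30–13:00, 13:45–15:00, 15:30–16:30.
Common window lengths: 45, 30, 75, 60 min; longest is 75.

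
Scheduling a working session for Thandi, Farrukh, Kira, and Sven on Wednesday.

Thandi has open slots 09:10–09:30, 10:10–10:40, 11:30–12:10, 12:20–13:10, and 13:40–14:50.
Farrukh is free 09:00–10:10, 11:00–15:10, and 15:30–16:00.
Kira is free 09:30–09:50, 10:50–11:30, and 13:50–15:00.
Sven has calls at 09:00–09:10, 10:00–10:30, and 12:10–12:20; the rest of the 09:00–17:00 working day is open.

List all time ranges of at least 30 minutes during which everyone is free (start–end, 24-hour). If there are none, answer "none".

Sven free within 09:00–17:00: 09:10–10:00, 10:30–12:10, 12:20–17:00.
Thandi ∩ Farrukh: 09:10–09:30, 11:30–12:10, 12:20–13:10, 13:40–14:50.
Thandi ∩ Farrukh ∩ Kira: 13:50–14:50.
Thandi ∩ Farrukh ∩ Kira ∩ Sven: 13:50–14:50.
Windows ≥ 30 min: 13:50–14:50.

13:50–14:50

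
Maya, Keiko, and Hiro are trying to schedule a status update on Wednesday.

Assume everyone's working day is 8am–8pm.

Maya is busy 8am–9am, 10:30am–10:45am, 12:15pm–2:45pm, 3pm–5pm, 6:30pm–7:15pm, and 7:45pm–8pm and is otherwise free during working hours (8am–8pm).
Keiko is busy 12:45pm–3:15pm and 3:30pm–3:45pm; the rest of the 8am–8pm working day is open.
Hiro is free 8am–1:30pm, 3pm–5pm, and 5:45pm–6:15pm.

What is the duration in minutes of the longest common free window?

90 minutes

Maya free within 08:00–20:00: 09:00–10:30, 10:45–12:15, 14:45–15:00, 17:00–18:30, 19:15–19:45.
Keiko free within 08:00–20:00: 08:00–12:45, 15:15–15:30, 15:45–20:00.
Maya ∩ Keiko: 09:00–10:30, 10:45–12:15, 17:00–18:30, 19:15–19:45.
Maya ∩ Keiko ∩ Hiro: 09:00–10:30, 10:45–12:15, 17:45–18:15.
Common window lengths: 90, 90, 30 min; longest is 90.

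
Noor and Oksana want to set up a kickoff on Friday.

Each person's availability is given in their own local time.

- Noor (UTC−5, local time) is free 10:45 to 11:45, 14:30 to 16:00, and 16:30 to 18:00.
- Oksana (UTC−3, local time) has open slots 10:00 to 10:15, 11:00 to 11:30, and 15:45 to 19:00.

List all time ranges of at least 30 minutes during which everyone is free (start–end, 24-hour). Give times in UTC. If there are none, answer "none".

Noor → UTC: 15:45–16:45, 19:30–21:00, 21:30–23:00.
Oksana → UTC: 13:00–13:15, 14:00–14:30, 18:45–22:00.
Noor ∩ Oksana: 19:30–21:00, 21:30–22:00.
Windows ≥ 30 min: 19:30–21:00, 21:30–22:00.

19:30–21:00, 21:30–22:00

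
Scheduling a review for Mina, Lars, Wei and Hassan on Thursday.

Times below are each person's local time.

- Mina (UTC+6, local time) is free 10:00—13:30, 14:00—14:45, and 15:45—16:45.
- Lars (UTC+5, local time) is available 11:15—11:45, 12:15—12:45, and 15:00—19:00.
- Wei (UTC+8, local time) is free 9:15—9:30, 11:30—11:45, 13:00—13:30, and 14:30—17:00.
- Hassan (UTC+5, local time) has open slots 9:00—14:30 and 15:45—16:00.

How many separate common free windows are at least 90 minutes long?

Mina → UTC: 04:00–07:30, 08:00–08:45, 09:45–10:45.
Lars → UTC: 06:15–06:45, 07:15–07:45, 10:00–14:00.
Wei → UTC: 01:15–01:30, 03:30–03:45, 05:00–05:30, 06:30–09:00.
Hassan → UTC: 04:00–09:30, 10:45–11:00.
Mina ∩ Lars: 06:15–06:45, 07:15–07:30, 10:00–10:45.
Mina ∩ Lars ∩ Wei: 06:30–06:45, 07:15–07:30.
Mina ∩ Lars ∩ Wei ∩ Hassan: 06:30–06:45, 07:15–07:30.
Windows ≥ 90 min: (none).
That's 0 windows.

0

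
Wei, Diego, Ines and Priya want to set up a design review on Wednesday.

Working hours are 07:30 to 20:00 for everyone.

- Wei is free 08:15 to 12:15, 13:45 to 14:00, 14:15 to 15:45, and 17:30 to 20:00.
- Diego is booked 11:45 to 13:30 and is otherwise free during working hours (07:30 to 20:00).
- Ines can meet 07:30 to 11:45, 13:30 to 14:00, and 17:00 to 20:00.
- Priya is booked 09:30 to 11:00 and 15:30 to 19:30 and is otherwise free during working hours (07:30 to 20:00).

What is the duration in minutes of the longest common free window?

Diego free within 07:30–20:00: 07:30–11:45, 13:30–20:00.
Priya free within 07:30–20:00: 07:30–09:30, 11:00–15:30, 19:30–20:00.
Wei ∩ Diego: 08:15–11:45, 13:45–14:00, 14:15–15:45, 17:30–20:00.
Wei ∩ Diego ∩ Ines: 08:15–11:45, 13:45–14:00, 17:30–20:00.
Wei ∩ Diego ∩ Ines ∩ Priya: 08:15–09:30, 11:00–11:45, 13:45–14:00, 19:30–20:00.
Common window lengths: 75, 45, 15, 30 min; longest is 75.

75 minutes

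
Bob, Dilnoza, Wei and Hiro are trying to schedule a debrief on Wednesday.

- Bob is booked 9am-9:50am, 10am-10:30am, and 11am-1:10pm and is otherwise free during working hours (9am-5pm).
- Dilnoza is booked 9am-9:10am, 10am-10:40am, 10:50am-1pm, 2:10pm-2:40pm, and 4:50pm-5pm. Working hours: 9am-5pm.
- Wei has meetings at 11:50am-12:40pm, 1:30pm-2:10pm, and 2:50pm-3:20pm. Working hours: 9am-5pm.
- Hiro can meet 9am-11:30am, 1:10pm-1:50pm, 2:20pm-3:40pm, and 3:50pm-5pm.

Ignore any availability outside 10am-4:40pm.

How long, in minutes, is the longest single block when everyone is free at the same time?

Bob free within 09:00–17:00: 09:50–10:00, 10:30–11:00, 13:10–17:00.
Dilnoza free within 09:00–17:00: 09:10–10:00, 10:40–10:50, 13:00–14:10, 14:40–16:50.
Wei free within 09:00–17:00: 09:00–11:50, 12:40–13:30, 14:10–14:50, 15:20–17:00.
Bob ∩ Dilnoza: 09:50–10:00, 10:40–10:50, 13:10–14:10, 14:40–16:50.
Bob ∩ Dilnoza ∩ Wei: 09:50–10:00, 10:40–10:50, 13:10–13:30, 14:40–14:50, 15:20–16:50.
Bob ∩ Dilnoza ∩ Wei ∩ Hiro: 09:50–10:00, 10:40–10:50, 13:10–13:30, 14:40–14:50, 15:20–15:40, 15:50–16:50.
Restricted to 10:00–16:40: 10:40–10:50, 13:10–13:30, 14:40–14:50, 15:20–15:40, 15:50–16:40.
Common window lengths: 10, 20, 10, 20, 50 min; longest is 50.

50 minutes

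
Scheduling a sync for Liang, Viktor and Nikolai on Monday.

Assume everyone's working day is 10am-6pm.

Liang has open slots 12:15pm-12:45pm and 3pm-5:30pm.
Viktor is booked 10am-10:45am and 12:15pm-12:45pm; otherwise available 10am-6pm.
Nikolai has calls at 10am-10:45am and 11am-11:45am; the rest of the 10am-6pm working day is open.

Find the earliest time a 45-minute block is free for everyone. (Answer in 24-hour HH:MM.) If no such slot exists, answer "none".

15:00

Viktor free within 10:00–18:00: 10:45–12:15, 12:45–18:00.
Nikolai free within 10:00–18:00: 10:45–11:00, 11:45–18:00.
Liang ∩ Viktor: 15:00–17:30.
Liang ∩ Viktor ∩ Nikolai: 15:00–17:30.
Windows ≥ 45 min: 15:00–17:30.
Earliest such window starts at 15:00.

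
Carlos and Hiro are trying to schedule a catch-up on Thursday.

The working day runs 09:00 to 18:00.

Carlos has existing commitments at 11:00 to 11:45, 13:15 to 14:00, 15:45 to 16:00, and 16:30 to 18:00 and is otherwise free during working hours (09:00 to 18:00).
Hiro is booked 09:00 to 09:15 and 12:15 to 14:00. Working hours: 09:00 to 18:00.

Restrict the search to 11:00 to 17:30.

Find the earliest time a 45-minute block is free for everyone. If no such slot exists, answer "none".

14:00

Carlos free within 09:00–18:00: 09:00–11:00, 11:45–13:15, 14:00–15:45, 16:00–16:30.
Hiro free within 09:00–18:00: 09:15–12:15, 14:00–18:00.
Carlos ∩ Hiro: 09:15–11:00, 11:45–12:15, 14:00–15:45, 16:00–16:30.
Restricted to 11:00–17:30: 11:45–12:15, 14:00–15:45, 16:00–16:30.
Windows ≥ 45 min: 14:00–15:45.
Earliest such window starts at 14:00.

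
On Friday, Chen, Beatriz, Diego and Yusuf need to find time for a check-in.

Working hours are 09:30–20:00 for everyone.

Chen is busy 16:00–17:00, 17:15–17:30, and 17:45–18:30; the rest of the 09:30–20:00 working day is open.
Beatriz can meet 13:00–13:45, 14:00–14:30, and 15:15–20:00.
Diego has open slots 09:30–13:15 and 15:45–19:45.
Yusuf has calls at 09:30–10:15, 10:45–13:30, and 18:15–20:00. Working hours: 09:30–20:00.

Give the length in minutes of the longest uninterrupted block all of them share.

Chen free within 09:30–20:00: 09:30–16:00, 17:00–17:15, 17:30–17:45, 18:30–20:00.
Yusuf free within 09:30–20:00: 10:15–10:45, 13:30–18:15.
Chen ∩ Beatriz: 13:00–13:45, 14:00–14:30, 15:15–16:00, 17:00–17:15, 17:30–17:45, 18:30–20:00.
Chen ∩ Beatriz ∩ Diego: 13:00–13:15, 15:45–16:00, 17:00–17:15, 17:30–17:45, 18:30–19:45.
Chen ∩ Beatriz ∩ Diego ∩ Yusuf: 15:45–16:00, 17:00–17:15, 17:30–17:45.
Common window lengths: 15, 15, 15 min; longest is 15.

15 minutes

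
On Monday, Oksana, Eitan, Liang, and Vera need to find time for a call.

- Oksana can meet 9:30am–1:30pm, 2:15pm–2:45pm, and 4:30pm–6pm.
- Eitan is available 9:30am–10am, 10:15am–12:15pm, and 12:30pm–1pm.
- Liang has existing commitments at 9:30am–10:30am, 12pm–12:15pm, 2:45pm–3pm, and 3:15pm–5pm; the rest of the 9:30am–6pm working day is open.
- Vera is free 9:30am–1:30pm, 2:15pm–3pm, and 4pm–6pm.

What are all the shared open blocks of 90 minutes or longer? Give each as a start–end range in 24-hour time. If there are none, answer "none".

Liang free within 09:30–18:00: 10:30–12:00, 12:15–14:45, 15:00–15:15, 17:00–18:00.
Oksana ∩ Eitan: 09:30–10:00, 10:15–12:15, 12:30–13:00.
Oksana ∩ Eitan ∩ Liang: 10:30–12:00, 12:30–13:00.
Oksana ∩ Eitan ∩ Liang ∩ Vera: 10:30–12:00, 12:30–13:00.
Windows ≥ 90 min: 10:30–12:00.

10:30–12:00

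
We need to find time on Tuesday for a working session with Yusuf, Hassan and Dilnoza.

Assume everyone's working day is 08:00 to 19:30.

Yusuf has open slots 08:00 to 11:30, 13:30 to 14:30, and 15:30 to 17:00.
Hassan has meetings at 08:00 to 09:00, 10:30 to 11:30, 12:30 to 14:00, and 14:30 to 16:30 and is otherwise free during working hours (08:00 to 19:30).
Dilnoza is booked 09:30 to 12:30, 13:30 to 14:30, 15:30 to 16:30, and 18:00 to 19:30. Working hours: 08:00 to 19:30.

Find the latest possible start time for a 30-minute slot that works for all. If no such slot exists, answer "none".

16:30

Hassan free within 08:00–19:30: 09:00–10:30, 11:30–12:30, 14:00–14:30, 16:30–19:30.
Dilnoza free within 08:00–19:30: 08:00–09:30, 12:30–13:30, 14:30–15:30, 16:30–18:00.
Yusuf ∩ Hassan: 09:00–10:30, 14:00–14:30, 16:30–17:00.
Yusuf ∩ Hassan ∩ Dilnoza: 09:00–09:30, 16:30–17:00.
Windows ≥ 30 min: 09:00–09:30, 16:30–17:00.
Latest start in the last window 16:30–17:00 is 17:00 − 30 min = 16:30.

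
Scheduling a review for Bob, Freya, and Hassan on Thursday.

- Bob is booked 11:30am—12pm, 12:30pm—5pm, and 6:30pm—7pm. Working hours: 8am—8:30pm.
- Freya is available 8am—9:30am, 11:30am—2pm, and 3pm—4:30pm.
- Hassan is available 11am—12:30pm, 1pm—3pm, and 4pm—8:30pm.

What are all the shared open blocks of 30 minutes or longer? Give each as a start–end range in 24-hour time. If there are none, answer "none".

Bob free within 08:00–20:30: 08:00–11:30, 12:00–12:30, 17:00–18:30, 19:00–20:30.
Bob ∩ Freya: 08:00–09:30, 12:00–12:30.
Bob ∩ Freya ∩ Hassan: 12:00–12:30.
Windows ≥ 30 min: 12:00–12:30.

12:00–12:30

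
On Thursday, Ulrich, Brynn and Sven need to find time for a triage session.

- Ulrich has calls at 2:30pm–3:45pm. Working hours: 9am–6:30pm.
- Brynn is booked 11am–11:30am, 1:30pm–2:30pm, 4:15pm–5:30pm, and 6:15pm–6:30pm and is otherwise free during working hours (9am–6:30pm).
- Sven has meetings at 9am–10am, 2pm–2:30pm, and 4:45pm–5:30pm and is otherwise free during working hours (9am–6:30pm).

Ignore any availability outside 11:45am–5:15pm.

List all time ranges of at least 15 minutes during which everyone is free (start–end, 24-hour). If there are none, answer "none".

Ulrich free within 09:00–18:30: 09:00–14:30, 15:45–18:30.
Brynn free within 09:00–18:30: 09:00–11:00, 11:30–13:30, 14:30–16:15, 17:30–18:15.
Sven free within 09:00–18:30: 10:00–14:00, 14:30–16:45, 17:30–18:30.
Ulrich ∩ Brynn: 09:00–11:00, 11:30–13:30, 15:45–16:15, 17:30–18:15.
Ulrich ∩ Brynn ∩ Sven: 10:00–11:00, 11:30–13:30, 15:45–16:15, 17:30–18:15.
Restricted to 11:45–17:15: 11:45–13:30, 15:45–16:15.
Windows ≥ 15 min: 11:45–13:30, 15:45–16:15.

11:45–13:30, 15:45–16:15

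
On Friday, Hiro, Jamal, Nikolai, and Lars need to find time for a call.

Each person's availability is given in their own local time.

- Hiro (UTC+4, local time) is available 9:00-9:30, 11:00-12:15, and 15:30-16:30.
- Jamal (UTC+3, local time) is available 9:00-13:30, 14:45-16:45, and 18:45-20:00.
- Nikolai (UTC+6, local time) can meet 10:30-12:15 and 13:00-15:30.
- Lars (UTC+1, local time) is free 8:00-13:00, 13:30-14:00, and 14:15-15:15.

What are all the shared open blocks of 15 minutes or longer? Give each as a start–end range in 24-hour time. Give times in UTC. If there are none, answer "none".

07:00–08:15

Hiro → UTC: 05:00–05:30, 07:00–08:15, 11:30–12:30.
Jamal → UTC: 06:00–10:30, 11:45–13:45, 15:45–17:00.
Nikolai → UTC: 04:30–06:15, 07:00–09:30.
Lars → UTC: 07:00–12:00, 12:30–13:00, 13:15–14:15.
Hiro ∩ Jamal: 07:00–08:15, 11:45–12:30.
Hiro ∩ Jamal ∩ Nikolai: 07:00–08:15.
Hiro ∩ Jamal ∩ Nikolai ∩ Lars: 07:00–08:15.
Windows ≥ 15 min: 07:00–08:15.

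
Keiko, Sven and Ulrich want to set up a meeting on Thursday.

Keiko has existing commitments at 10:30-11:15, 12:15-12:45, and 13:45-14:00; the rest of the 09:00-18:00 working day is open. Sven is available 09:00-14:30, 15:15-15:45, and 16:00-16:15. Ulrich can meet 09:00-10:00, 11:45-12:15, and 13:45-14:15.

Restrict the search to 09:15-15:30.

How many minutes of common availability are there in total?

90 minutes

Keiko free within 09:00–18:00: 09:00–10:30, 11:15–12:15, 12:45–13:45, 14:00–18:00.
Keiko ∩ Sven: 09:00–10:30, 11:15–12:15, 12:45–13:45, 14:00–14:30, 15:15–15:45, 16:00–16:15.
Keiko ∩ Sven ∩ Ulrich: 09:00–10:00, 11:45–12:15, 14:00–14:15.
Restricted to 09:15–15:30: 09:15–10:00, 11:45–12:15, 14:00–14:15.
Total common minutes: 45 + 30 + 15 = 90.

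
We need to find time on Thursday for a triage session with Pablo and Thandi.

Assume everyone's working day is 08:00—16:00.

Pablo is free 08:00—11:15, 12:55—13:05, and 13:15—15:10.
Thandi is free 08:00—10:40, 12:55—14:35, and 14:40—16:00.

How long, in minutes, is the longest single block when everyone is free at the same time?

Pablo ∩ Thandi: 08:00–10:40, 12:55–13:05, 13:15–14:35, 14:40–15:10.
Common window lengths: 160, 10, 80, 30 min; longest is 160.

160 minutes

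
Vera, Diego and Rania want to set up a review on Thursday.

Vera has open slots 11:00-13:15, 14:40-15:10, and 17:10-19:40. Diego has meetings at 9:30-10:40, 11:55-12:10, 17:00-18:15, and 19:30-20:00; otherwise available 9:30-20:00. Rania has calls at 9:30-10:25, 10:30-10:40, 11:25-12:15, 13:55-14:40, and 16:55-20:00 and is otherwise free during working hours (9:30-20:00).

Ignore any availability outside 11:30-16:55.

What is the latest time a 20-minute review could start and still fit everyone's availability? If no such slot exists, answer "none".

Diego free within 09:30–20:00: 10:40–11:55, 12:10–17:00, 18:15–19:30.
Rania free within 09:30–20:00: 10:25–10:30, 10:40–11:25, 12:15–13:55, 14:40–16:55.
Vera ∩ Diego: 11:00–11:55, 12:10–13:15, 14:40–15:10, 18:15–19:30.
Vera ∩ Diego ∩ Rania: 11:00–11:25, 12:15–13:15, 14:40–15:10.
Restricted to 11:30–16:55: 12:15–13:15, 14:40–15:10.
Windows ≥ 20 min: 12:15–13:15, 14:40–15:10.
Latest start in the last window 14:40–15:10 is 15:10 − 20 min = 14:50.

14:50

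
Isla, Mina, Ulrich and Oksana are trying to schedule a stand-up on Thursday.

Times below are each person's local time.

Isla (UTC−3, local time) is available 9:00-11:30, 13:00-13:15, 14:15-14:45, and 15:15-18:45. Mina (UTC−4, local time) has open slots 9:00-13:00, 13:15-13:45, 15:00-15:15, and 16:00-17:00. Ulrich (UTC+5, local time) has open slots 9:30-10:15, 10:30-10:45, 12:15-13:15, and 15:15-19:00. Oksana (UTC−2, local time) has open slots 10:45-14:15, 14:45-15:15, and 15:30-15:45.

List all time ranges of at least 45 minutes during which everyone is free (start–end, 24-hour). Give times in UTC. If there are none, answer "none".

13:00–14:00

Isla → UTC: 12:00–14:30, 16:00–16:15, 17:15–17:45, 18:15–21:45.
Mina → UTC: 13:00–17:00, 17:15–17:45, 19:00–19:15, 20:00–21:00.
Ulrich → UTC: 04:30–05:15, 05:30–05:45, 07:15–08:15, 10:15–14:00.
Oksana → UTC: 12:45–16:15, 16:45–17:15, 17:30–17:45.
Isla ∩ Mina: 13:00–14:30, 16:00–16:15, 17:15–17:45, 19:00–19:15, 20:00–21:00.
Isla ∩ Mina ∩ Ulrich: 13:00–14:00.
Isla ∩ Mina ∩ Ulrich ∩ Oksana: 13:00–14:00.
Windows ≥ 45 min: 13:00–14:00.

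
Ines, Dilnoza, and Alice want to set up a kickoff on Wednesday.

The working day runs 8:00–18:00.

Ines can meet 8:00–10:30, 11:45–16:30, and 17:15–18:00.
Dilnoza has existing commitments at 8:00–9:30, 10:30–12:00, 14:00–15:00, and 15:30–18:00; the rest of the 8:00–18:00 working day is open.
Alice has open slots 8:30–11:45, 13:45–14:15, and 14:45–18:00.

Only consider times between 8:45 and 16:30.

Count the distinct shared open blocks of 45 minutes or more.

Dilnoza free within 08:00–18:00: 09:30–10:30, 12:00–14:00, 15:00–15:30.
Ines ∩ Dilnoza: 09:30–10:30, 12:00–14:00, 15:00–15:30.
Ines ∩ Dilnoza ∩ Alice: 09:30–10:30, 13:45–14:00, 15:00–15:30.
Restricted to 08:45–16:30: 09:30–10:30, 13:45–14:00, 15:00–15:30.
Windows ≥ 45 min: 09:30–10:30.
That's 1 window.

1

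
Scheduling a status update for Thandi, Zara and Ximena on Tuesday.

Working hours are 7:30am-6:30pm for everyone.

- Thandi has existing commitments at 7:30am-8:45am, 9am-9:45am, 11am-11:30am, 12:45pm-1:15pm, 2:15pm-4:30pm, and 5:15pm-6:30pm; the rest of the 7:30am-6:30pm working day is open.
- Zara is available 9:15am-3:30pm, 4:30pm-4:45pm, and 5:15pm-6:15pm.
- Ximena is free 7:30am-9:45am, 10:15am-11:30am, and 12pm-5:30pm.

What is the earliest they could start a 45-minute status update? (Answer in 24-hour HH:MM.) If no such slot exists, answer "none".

10:15

Thandi free within 07:30–18:30: 08:45–09:00, 09:45–11:00, 11:30–12:45, 13:15–14:15, 16:30–17:15.
Thandi ∩ Zara: 09:45–11:00, 11:30–12:45, 13:15–14:15, 16:30–16:45.
Thandi ∩ Zara ∩ Ximena: 10:15–11:00, 12:00–12:45, 13:15–14:15, 16:30–16:45.
Windows ≥ 45 min: 10:15–11:00, 12:00–12:45, 13:15–14:15.
Earliest such window starts at 10:15.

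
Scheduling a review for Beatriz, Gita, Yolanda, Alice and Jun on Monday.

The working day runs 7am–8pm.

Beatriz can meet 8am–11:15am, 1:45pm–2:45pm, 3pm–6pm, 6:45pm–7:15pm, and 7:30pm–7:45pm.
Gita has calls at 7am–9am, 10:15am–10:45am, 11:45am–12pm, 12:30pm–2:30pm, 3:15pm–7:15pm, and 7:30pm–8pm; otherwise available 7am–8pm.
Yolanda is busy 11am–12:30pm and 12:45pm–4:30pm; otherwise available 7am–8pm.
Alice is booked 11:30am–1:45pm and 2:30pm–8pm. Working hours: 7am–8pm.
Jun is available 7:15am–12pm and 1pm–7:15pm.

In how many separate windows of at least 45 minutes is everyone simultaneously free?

Gita free within 07:00–20:00: 09:00–10:15, 10:45–11:45, 12:00–12:30, 14:30–15:15, 19:15–19:30.
Yolanda free within 07:00–20:00: 07:00–11:00, 12:30–12:45, 16:30–20:00.
Alice free within 07:00–20:00: 07:00–11:30, 13:45–14:30.
Beatriz ∩ Gita: 09:00–10:15, 10:45–11:15, 14:30–14:45, 15:00–15:15.
Beatriz ∩ Gita ∩ Yolanda: 09:00–10:15, 10:45–11:00.
Beatriz ∩ Gita ∩ Yolanda ∩ Alice: 09:00–10:15, 10:45–11:00.
Beatriz ∩ Gita ∩ Yolanda ∩ Alice ∩ Jun: 09:00–10:15, 10:45–11:00.
Windows ≥ 45 min: 09:00–10:15.
That's 1 window.

1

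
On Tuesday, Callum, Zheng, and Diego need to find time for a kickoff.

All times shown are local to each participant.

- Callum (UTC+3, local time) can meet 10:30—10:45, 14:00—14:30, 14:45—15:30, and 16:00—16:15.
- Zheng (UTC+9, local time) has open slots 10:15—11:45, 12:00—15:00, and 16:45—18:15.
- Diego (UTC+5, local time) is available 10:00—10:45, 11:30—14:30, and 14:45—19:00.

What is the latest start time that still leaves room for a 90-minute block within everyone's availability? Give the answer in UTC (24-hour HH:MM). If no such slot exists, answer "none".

none

Callum → UTC: 07:30–07:45, 11:00–11:30, 11:45–12:30, 13:00–13:15.
Zheng → UTC: 01:15–02:45, 03:00–06:00, 07:45–09:15.
Diego → UTC: 05:00–05:45, 06:30–09:30, 09:45–14:00.
Callum ∩ Zheng: (none).
Callum ∩ Zheng ∩ Diego: (none).
Windows ≥ 90 min: (none).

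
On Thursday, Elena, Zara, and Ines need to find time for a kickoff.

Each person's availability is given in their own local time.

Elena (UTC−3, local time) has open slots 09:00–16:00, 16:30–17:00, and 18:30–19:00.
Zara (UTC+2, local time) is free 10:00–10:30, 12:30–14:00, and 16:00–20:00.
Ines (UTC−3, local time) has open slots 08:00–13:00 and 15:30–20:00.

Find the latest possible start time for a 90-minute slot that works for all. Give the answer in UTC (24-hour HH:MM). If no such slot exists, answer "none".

Elena → UTC: 12:00–19:00, 19:30–20:00, 21:30–22:00.
Zara → UTC: 08:00–08:30, 10:30–12:00, 14:00–18:00.
Ines → UTC: 11:00–16:00, 18:30–23:00.
Elena ∩ Zara: 14:00–18:00.
Elena ∩ Zara ∩ Ines: 14:00–16:00.
Windows ≥ 90 min: 14:00–16:00.
Latest start in the last window 14:00–16:00 is 16:00 − 90 min = 14:30.

14:30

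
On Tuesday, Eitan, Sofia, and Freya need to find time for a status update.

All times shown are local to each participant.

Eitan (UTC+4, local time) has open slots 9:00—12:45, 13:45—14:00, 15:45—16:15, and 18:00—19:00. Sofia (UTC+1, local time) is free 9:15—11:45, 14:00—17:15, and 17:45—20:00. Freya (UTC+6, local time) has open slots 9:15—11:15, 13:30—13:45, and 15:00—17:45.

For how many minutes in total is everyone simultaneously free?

15 minutes

Eitan → UTC: 05:00–08:45, 09:45–10:00, 11:45–12:15, 14:00–15:00.
Sofia → UTC: 08:15–10:45, 13:00–16:15, 16:45–19:00.
Freya → UTC: 03:15–05:15, 07:30–07:45, 09:00–11:45.
Eitan ∩ Sofia: 08:15–08:45, 09:45–10:00, 14:00–15:00.
Eitan ∩ Sofia ∩ Freya: 09:45–10:00.
Total common minutes: 15.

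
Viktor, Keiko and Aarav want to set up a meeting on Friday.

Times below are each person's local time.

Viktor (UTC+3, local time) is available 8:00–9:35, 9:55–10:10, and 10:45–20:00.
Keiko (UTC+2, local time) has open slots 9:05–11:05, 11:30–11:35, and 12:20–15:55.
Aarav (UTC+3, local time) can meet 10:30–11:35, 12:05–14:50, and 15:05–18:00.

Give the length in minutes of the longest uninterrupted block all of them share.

110 minutes

Viktor → UTC: 05:00–06:35, 06:55–07:10, 07:45–17:00.
Keiko → UTC: 07:05–09:05, 09:30–09:35, 10:20–13:55.
Aarav → UTC: 07:30–08:35, 09:05–11:50, 12:05–15:00.
Viktor ∩ Keiko: 07:05–07:10, 07:45–09:05, 09:30–09:35, 10:20–13:55.
Viktor ∩ Keiko ∩ Aarav: 07:45–08:35, 09:30–09:35, 10:20–11:50, 12:05–13:55.
Common window lengths: 50, 5, 90, 110 min; longest is 110.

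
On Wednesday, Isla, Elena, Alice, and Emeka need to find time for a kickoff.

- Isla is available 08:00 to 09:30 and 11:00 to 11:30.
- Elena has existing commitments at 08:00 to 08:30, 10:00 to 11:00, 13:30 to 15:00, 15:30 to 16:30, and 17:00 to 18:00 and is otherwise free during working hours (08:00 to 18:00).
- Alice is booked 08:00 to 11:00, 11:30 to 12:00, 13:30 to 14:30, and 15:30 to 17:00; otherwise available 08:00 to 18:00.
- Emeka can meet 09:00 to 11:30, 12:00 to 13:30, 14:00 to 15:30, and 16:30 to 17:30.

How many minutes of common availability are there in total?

30 minutes

Elena free within 08:00–18:00: 08:30–10:00, 11:00–13:30, 15:00–15:30, 16:30–17:00.
Alice free within 08:00–18:00: 11:00–11:30, 12:00–13:30, 14:30–15:30, 17:00–18:00.
Isla ∩ Elena: 08:30–09:30, 11:00–11:30.
Isla ∩ Elena ∩ Alice: 11:00–11:30.
Isla ∩ Elena ∩ Alice ∩ Emeka: 11:00–11:30.
Total common minutes: 30.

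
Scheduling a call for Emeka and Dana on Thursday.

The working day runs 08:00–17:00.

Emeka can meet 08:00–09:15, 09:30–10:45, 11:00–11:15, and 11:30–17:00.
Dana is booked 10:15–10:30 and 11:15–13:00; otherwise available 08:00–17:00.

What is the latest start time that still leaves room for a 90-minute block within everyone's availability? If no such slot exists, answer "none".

15:30

Dana free within 08:00–17:00: 08:00–10:15, 10:30–11:15, 13:00–17:00.
Emeka ∩ Dana: 08:00–09:15, 09:30–10:15, 10:30–10:45, 11:00–11:15, 13:00–17:00.
Windows ≥ 90 min: 13:00–17:00.
Latest start in the last window 13:00–17:00 is 17:00 − 90 min = 15:30.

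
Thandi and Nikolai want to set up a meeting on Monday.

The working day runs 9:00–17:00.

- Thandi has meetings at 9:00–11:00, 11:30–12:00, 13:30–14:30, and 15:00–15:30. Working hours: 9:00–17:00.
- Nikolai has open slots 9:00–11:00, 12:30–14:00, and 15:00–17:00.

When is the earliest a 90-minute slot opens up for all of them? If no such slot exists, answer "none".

15:30

Thandi free within 09:00–17:00: 11:00–11:30, 12:00–13:30, 14:30–15:00, 15:30–17:00.
Thandi ∩ Nikolai: 12:30–13:30, 15:30–17:00.
Windows ≥ 90 min: 15:30–17:00.
Earliest such window starts at 15:30.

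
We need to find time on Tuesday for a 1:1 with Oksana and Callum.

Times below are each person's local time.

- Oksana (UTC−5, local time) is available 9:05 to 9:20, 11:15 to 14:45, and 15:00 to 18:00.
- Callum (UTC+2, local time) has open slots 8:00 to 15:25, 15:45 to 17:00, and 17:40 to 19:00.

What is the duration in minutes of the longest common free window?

45 minutes

Oksana → UTC: 14:05–14:20, 16:15–19:45, 20:00–23:00.
Callum → UTC: 06:00–13:25, 13:45–15:00, 15:40–17:00.
Oksana ∩ Callum: 14:05–14:20, 16:15–17:00.
Common window lengths: 15, 45 min; longest is 45.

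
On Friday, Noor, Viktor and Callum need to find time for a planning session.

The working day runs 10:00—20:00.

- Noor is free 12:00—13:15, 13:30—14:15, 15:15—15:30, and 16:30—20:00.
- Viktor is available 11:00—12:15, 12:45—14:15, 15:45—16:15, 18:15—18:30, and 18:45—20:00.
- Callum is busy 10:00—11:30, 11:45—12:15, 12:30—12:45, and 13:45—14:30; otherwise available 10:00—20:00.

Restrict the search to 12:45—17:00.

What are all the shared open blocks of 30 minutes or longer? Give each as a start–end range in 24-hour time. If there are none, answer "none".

12:45–13:15

Callum free within 10:00–20:00: 11:30–11:45, 12:15–12:30, 12:45–13:45, 14:30–20:00.
Noor ∩ Viktor: 12:00–12:15, 12:45–13:15, 13:30–14:15, 18:15–18:30, 18:45–20:00.
Noor ∩ Viktor ∩ Callum: 12:45–13:15, 13:30–13:45, 18:15–18:30, 18:45–20:00.
Restricted to 12:45–17:00: 12:45–13:15, 13:30–13:45.
Windows ≥ 30 min: 12:45–13:15.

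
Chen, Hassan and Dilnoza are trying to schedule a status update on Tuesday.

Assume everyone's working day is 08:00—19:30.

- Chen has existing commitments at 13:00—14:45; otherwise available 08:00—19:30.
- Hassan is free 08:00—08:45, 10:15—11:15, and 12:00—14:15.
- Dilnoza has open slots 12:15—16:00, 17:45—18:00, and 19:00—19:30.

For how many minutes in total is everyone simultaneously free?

45 minutes

Chen free within 08:00–19:30: 08:00–13:00, 14:45–19:30.
Chen ∩ Hassan: 08:00–08:45, 10:15–11:15, 12:00–13:00.
Chen ∩ Hassan ∩ Dilnoza: 12:15–13:00.
Total common minutes: 45.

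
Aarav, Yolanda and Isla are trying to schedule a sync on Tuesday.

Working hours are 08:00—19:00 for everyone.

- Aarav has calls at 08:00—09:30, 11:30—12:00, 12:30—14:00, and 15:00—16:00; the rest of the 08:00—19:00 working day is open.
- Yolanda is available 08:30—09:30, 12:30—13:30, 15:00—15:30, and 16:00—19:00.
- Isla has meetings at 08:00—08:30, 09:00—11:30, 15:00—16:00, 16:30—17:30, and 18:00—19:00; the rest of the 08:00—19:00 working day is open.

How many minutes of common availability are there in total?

60 minutes

Aarav free within 08:00–19:00: 09:30–11:30, 12:00–12:30, 14:00–15:00, 16:00–19:00.
Isla free within 08:00–19:00: 08:30–09:00, 11:30–15:00, 16:00–16:30, 17:30–18:00.
Aarav ∩ Yolanda: 16:00–19:00.
Aarav ∩ Yolanda ∩ Isla: 16:00–16:30, 17:30–18:00.
Total common minutes: 30 + 30 = 60.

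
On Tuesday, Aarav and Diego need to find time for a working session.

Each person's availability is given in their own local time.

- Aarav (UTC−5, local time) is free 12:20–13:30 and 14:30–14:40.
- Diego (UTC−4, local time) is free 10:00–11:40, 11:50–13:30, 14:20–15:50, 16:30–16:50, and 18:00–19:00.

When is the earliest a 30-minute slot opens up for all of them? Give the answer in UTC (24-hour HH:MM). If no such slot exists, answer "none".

none

Aarav → UTC: 17:20–18:30, 19:30–19:40.
Diego → UTC: 14:00–15:40, 15:50–17:30, 18:20–19:50, 20:30–20:50, 22:00–23:00.
Aarav ∩ Diego: 17:20–17:30, 18:20–18:30, 19:30–19:40.
Windows ≥ 30 min: (none).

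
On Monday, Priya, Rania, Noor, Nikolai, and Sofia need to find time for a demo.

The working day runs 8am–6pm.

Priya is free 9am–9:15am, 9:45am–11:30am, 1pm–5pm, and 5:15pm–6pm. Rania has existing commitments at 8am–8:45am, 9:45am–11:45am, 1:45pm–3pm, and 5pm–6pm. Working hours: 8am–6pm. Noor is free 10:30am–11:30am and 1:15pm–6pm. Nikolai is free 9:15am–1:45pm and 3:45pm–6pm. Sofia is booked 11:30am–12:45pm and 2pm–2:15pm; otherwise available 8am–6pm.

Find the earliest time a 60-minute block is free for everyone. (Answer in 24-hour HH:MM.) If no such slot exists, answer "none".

15:45

Rania free within 08:00–18:00: 08:45–09:45, 11:45–13:45, 15:00–17:00.
Sofia free within 08:00–18:00: 08:00–11:30, 12:45–14:00, 14:15–18:00.
Priya ∩ Rania: 09:00–09:15, 13:00–13:45, 15:00–17:00.
Priya ∩ Rania ∩ Noor: 13:15–13:45, 15:00–17:00.
Priya ∩ Rania ∩ Noor ∩ Nikolai: 13:15–13:45, 15:45–17:00.
Priya ∩ Rania ∩ Noor ∩ Nikolai ∩ Sofia: 13:15–13:45, 15:45–17:00.
Windows ≥ 60 min: 15:45–17:00.
Earliest such window starts at 15:45.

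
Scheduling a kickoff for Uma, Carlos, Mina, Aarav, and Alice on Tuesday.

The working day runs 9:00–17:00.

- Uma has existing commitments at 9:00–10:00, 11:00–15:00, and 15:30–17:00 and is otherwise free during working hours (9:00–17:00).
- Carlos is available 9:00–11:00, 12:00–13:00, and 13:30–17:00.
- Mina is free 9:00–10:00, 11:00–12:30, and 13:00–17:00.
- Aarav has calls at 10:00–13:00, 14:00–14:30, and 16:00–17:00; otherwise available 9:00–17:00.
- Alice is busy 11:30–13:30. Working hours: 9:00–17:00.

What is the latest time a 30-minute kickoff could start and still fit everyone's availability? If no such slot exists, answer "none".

Uma free within 09:00–17:00: 10:00–11:00, 15:00–15:30.
Aarav free within 09:00–17:00: 09:00–10:00, 13:00–14:00, 14:30–16:00.
Alice free within 09:00–17:00: 09:00–11:30, 13:30–17:00.
Uma ∩ Carlos: 10:00–11:00, 15:00–15:30.
Uma ∩ Carlos ∩ Mina: 15:00–15:30.
Uma ∩ Carlos ∩ Mina ∩ Aarav: 15:00–15:30.
Uma ∩ Carlos ∩ Mina ∩ Aarav ∩ Alice: 15:00–15:30.
Windows ≥ 30 min: 15:00–15:30.
Latest start in the last window 15:00–15:30 is 15:30 − 30 min = 15:00.

15:00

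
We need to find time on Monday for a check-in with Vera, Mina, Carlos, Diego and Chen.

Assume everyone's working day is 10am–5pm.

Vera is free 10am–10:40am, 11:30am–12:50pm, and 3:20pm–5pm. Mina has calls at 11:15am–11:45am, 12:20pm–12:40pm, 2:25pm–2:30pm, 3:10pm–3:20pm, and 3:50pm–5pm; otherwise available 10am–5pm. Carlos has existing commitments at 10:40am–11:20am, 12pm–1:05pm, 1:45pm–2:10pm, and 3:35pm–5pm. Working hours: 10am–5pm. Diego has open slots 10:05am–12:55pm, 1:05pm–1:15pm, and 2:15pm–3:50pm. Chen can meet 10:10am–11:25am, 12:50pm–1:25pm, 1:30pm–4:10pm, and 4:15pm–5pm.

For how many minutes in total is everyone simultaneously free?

Mina free within 10:00–17:00: 10:00–11:15, 11:45–12:20, 12:40–14:25, 14:30–15:10, 15:20–15:50.
Carlos free within 10:00–17:00: 10:00–10:40, 11:20–12:00, 13:05–13:45, 14:10–15:35.
Vera ∩ Mina: 10:00–10:40, 11:45–12:20, 12:40–12:50, 15:20–15:50.
Vera ∩ Mina ∩ Carlos: 10:00–10:40, 11:45–12:00, 15:20–15:35.
Vera ∩ Mina ∩ Carlos ∩ Diego: 10:05–10:40, 11:45–12:00, 15:20–15:35.
Vera ∩ Mina ∩ Carlos ∩ Diego ∩ Chen: 10:10–10:40, 15:20–15:35.
Total common minutes: 30 + 15 = 45.

45 minutes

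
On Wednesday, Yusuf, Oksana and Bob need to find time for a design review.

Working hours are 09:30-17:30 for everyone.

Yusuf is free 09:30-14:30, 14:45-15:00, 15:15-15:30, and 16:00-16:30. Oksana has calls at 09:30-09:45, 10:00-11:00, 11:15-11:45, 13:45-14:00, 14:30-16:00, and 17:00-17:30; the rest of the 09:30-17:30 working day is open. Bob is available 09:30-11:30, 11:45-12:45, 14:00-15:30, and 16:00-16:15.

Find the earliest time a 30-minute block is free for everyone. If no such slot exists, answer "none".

11:45

Oksana free within 09:30–17:30: 09:45–10:00, 11:00–11:15, 11:45–13:45, 14:00–14:30, 16:00–17:00.
Yusuf ∩ Oksana: 09:45–10:00, 11:00–11:15, 11:45–13:45, 14:00–14:30, 16:00–16:30.
Yusuf ∩ Oksana ∩ Bob: 09:45–10:00, 11:00–11:15, 11:45–12:45, 14:00–14:30, 16:00–16:15.
Windows ≥ 30 min: 11:45–12:45, 14:00–14:30.
Earliest such window starts at 11:45.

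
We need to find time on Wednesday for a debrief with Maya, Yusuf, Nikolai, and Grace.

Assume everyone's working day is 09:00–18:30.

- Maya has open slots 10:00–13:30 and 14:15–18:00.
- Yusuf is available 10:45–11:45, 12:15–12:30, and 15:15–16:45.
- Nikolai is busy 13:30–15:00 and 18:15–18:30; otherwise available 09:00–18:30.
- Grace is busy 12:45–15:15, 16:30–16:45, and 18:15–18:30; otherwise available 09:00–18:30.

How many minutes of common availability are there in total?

Nikolai free within 09:00–18:30: 09:00–13:30, 15:00–18:15.
Grace free within 09:00–18:30: 09:00–12:45, 15:15–16:30, 16:45–18:15.
Maya ∩ Yusuf: 10:45–11:45, 12:15–12:30, 15:15–16:45.
Maya ∩ Yusuf ∩ Nikolai: 10:45–11:45, 12:15–12:30, 15:15–16:45.
Maya ∩ Yusuf ∩ Nikolai ∩ Grace: 10:45–11:45, 12:15–12:30, 15:15–16:30.
Total common minutes: 60 + 15 + 75 = 150.

150 minutes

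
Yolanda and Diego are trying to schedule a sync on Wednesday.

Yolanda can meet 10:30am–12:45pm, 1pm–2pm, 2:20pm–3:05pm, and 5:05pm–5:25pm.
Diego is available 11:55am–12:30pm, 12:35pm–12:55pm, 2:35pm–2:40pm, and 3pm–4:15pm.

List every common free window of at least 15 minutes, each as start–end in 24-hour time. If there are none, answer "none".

Yolanda ∩ Diego: 11:55–12:30, 12:35–12:45, 14:35–14:40, 15:00–15:05.
Windows ≥ 15 min: 11:55–12:30.

11:55–12:30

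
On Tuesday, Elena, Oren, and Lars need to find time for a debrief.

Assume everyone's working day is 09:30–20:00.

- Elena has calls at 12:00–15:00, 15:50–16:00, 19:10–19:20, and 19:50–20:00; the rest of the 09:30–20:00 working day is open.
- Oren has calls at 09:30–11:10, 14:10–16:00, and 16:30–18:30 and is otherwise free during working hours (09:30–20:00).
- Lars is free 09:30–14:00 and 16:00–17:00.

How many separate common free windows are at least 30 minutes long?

2

Elena free within 09:30–20:00: 09:30–12:00, 15:00–15:50, 16:00–19:10, 19:20–19:50.
Oren free within 09:30–20:00: 11:10–14:10, 16:00–16:30, 18:30–20:00.
Elena ∩ Oren: 11:10–12:00, 16:00–16:30, 18:30–19:10, 19:20–19:50.
Elena ∩ Oren ∩ Lars: 11:10–12:00, 16:00–16:30.
Windows ≥ 30 min: 11:10–12:00, 16:00–16:30.
That's 2 windows.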